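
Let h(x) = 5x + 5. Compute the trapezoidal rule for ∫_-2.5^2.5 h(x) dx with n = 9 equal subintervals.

25

Δx = (2.5 − (-2.5))/9 = 5/9.
h(-2.5) = -7.5, h(-35/18) = -85/18, h(-25/18) = -35/18, h(-5/6) = 5/6, h(-5/18) = 65/18, h(5/18) = 115/18, h(5/6) = 55/6, h(25/18) = 215/18, h(35/18) = 265/18, h(2.5) = 17.5.
T_9 = (Δx/2)·[h(x_0) + 2h(x_1) + ... + 2h(x_{8}) + h(x_9)].
Sum = 25.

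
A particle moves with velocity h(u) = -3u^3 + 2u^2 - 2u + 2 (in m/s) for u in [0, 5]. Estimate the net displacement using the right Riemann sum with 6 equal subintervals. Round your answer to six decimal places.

Δu = (5 − 0)/6 = 5/6.
Right endpoints: 5/6, 5/3, 2.5, 10/3, 25/6, 5.
h(5/6) = -1/72, h(5/3) = -29/3, h(2.5) = -37.375, h(10/3) = -842/9, h(25/6) = -188.625, h(5) = -333.
Sum = Δu · [h(5/6) + h(5/3) + h(2.5) + ...].
Sum ≈ -551.863426.

-551.863426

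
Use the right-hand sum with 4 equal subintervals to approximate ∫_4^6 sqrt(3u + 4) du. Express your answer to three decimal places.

8.880

Δu = (6 − 4)/4 = 0.5.
Right endpoints: 4.5, 5, 5.5, 6.
f(4.5) ≈ 4.183, f(5) ≈ 4.359, f(5.5) ≈ 4.528, f(6) ≈ 4.690.
Sum = Δu · [f(4.5) + f(5) + f(5.5) + f(6)].
Sum ≈ 8.880.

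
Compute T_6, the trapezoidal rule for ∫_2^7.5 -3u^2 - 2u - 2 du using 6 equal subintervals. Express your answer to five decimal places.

Δu = (7.5 − 2)/6 = 11/12.
f(2) = -18, f(35/12) = -1601/48, f(23/6) = -53.75, f(4.75) = -79.1875, f(17/3) = -329/3, f(79/12) = -145.1875, f(7.5) = -185.75.
T_6 = (Δu/2)·[f(u_0) + 2f(u_1) + ... + 2f(u_{5}) + f(u_6)].
Sum ≈ -479.43576.

-479.43576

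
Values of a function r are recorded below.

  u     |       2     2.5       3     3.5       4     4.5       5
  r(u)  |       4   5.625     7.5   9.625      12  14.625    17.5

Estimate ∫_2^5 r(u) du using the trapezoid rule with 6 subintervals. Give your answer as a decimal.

30.0625

Δu = 0.5.
T_6 = (0.5/2)·[4 + 2·5.625 + 2·7.5 + 2·9.625 + 2·12 + 2·14.625 + 17.5] = 30.0625.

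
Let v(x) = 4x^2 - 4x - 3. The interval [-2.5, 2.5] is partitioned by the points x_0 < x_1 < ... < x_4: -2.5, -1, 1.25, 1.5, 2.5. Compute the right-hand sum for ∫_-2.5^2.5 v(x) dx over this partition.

15.5625

Subinterval widths: 1.5, 2.25, 0.25, 1.
Right endpoints: -1, 1.25, 1.5, 2.5.
v(-1) = 5, v(1.25) = -1.75, v(1.5) = 0, v(2.5) = 12.
Sum = Σ Δx_i · v(x_i).
Sum = 15.5625.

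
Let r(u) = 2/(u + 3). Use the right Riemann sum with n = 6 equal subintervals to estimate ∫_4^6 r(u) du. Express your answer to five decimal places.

Δu = (6 − 4)/6 = 1/3.
Right endpoints: 13/3, 14/3, 5, 16/3, 17/3, 6.
r(13/3) = 3/11, r(14/3) = 6/23, r(5) = 0.25, r(16/3) = 0.24, r(17/3) = 3/13, r(6) = 2/9.
Sum = Δu · [r(13/3) + r(14/3) + r(5) + ...].
Sum ≈ 0.49220.

0.49220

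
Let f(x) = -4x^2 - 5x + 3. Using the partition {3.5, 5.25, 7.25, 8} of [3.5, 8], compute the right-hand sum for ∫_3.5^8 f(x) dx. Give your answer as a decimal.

Subinterval widths: 1.75, 2, 0.75.
Right endpoints: 5.25, 7.25, 8.
f(5.25) = -133.5, f(7.25) = -243.5, f(8) = -293.
Sum = Σ Δx_i · f(x_i).
Sum = -940.375.

-940.375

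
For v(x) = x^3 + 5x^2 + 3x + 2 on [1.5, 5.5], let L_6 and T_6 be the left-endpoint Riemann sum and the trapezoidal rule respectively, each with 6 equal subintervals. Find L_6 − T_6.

-105

L_6 ≈ 448.75926.
T_6 ≈ 553.75926.
L_6 − T_6 = -105.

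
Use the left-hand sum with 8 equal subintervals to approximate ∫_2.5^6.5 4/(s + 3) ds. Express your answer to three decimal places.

2.265

Δs = (6.5 − 2.5)/8 = 0.5.
Left endpoints: 2.5, 3, 3.5, 4, 4.5, 5, 5.5, 6.
f(2.5) = 8/11, f(3) = 2/3, f(3.5) = 8/13, f(4) = 4/7, f(4.5) = 8/15, f(5) = 0.5, f(5.5) = 8/17, f(6) = 4/9.
Sum = Δs · [f(2.5) + f(3) + f(3.5) + ...].
Sum ≈ 2.265.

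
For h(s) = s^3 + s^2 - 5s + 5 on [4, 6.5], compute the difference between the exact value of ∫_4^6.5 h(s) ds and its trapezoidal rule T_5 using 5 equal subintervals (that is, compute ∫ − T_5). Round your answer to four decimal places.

Exact integral: ∫_4^6.5 h(s) ds ≈ 399.348958.
T_5 = 401.09375.
Error ≈ 399.348958 − 401.09375 ≈ -1.7448.

-1.7448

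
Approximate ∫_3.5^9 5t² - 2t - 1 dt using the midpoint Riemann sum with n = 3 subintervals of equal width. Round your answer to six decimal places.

1061.589120

Δt = (9 − 3.5)/3 = 11/6.
Midpoints: 53/12, 6.25, 97/12.
f(53/12) = 12629/144, f(6.25) = 181.8125, f(97/12) = 44573/144.
Sum = Δt · [f(53/12) + f(6.25) + f(97/12)].
Sum ≈ 1061.589120.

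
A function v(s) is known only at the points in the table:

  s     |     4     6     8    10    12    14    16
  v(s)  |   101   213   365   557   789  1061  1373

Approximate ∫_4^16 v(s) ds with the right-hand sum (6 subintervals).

8716

Δs = 2.
Sum = 2·[213 + 365 + 557 + 789 + 1061 + 1373] = 8716.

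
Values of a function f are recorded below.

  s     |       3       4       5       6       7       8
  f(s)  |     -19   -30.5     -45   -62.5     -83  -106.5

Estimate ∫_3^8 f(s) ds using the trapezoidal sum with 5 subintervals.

-283.75

Δs = 1.
T_5 = (1/2)·[(-19) + 2·(-30.5) + 2·(-45) + 2·(-62.5) + 2·(-83) + (-106.5)] = -283.75.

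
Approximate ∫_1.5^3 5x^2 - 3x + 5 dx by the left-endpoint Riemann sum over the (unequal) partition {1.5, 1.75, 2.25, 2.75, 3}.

30.890625

Subinterval widths: 0.25, 0.5, 0.5, 0.25.
Left endpoints: 1.5, 1.75, 2.25, 2.75.
f(1.5) = 11.75, f(1.75) = 15.0625, f(2.25) = 23.5625, f(2.75) = 34.5625.
Sum = Σ Δx_i · f(x_i).
Sum = 30.890625.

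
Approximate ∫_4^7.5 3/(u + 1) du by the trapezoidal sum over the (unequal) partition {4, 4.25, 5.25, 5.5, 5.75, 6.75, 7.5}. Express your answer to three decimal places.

Subinterval widths: 0.25, 1, 0.25, 0.25, 1, 0.75.
f(4) = 0.6, f(4.25) = 4/7, f(5.25) = 0.48, f(5.5) = 6/13, f(5.75) = 4/9, f(6.75) = 12/31, f(7.5) = 6/17.
On each subinterval the trapezoid contributes (Δu_i/2)·[f(u_{i-1}) + f(u_i)].
Sum ≈ 1.596.

1.596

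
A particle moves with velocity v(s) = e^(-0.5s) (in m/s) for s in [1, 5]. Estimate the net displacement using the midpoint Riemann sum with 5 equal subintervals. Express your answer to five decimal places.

1.04193

Δs = (5 − 1)/5 = 0.8.
Midpoints: 1.4, 2.2, 3, 3.8, 4.6.
v(1.4) ≈ 0.49659, v(2.2) ≈ 0.33287, v(3) ≈ 0.22313, v(3.8) ≈ 0.14957, v(4.6) ≈ 0.10026.
Sum = Δs · [v(1.4) + v(2.2) + v(3) + v(3.8) + v(4.6)].
Sum ≈ 1.04193.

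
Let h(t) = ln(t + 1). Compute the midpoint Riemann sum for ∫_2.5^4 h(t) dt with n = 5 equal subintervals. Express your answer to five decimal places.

2.16284

Δt = (4 − 2.5)/5 = 0.3.
Midpoints: 2.65, 2.95, 3.25, 3.55, 3.85.
h(2.65) ≈ 1.29473, h(2.95) ≈ 1.37372, h(3.25) ≈ 1.44692, h(3.55) ≈ 1.51513, h(3.85) ≈ 1.57898.
Sum = Δt · [h(2.65) + h(2.95) + h(3.25) + h(3.55) + h(3.85)].
Sum ≈ 2.16284.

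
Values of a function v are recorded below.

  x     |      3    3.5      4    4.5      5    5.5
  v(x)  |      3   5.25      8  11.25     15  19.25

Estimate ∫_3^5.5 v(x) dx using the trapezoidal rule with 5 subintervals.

Δx = 0.5.
T_5 = (0.5/2)·[3 + 2·5.25 + 2·8 + 2·11.25 + 2·15 + 19.25] = 25.3125.

25.3125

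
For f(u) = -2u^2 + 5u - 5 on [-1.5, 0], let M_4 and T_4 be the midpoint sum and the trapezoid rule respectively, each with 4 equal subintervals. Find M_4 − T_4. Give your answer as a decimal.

0.10546875

M_4 = -15.33984375.
T_4 = -15.4453125.
M_4 − T_4 = 0.10546875.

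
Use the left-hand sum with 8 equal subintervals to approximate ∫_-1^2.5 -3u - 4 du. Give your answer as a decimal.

Δu = (2.5 − (-1))/8 = 0.4375.
Left endpoints: -1, -0.5625, -0.125, 0.3125, 0.75, 1.1875, 1.625, 2.0625.
f(-1) = -1, f(-0.5625) = -2.3125, f(-0.125) = -3.625, f(0.3125) = -4.9375, f(0.75) = -6.25, f(1.1875) = -7.5625, f(1.625) = -8.875, f(2.0625) = -10.1875.
Sum = Δu · [f(-1) + f(-0.5625) + f(-0.125) + ...].
Sum = -19.578125.

-19.578125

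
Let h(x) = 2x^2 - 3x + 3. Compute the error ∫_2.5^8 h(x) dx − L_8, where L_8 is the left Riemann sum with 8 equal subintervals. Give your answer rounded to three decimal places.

33.165

Exact integral: ∫_2.5^8 h(x) dx ≈ 260.79167.
L_8 ≈ 227.62695.
Error ≈ 260.79167 − 227.62695 ≈ 33.165.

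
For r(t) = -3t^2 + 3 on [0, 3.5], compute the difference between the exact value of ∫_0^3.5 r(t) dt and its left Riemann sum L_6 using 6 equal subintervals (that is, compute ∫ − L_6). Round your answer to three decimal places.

-10.123

Exact integral: ∫_0^3.5 r(t) dt = -32.375.
L_6 ≈ -22.25174.
Error ≈ -32.375 − (-22.25174) ≈ -10.123.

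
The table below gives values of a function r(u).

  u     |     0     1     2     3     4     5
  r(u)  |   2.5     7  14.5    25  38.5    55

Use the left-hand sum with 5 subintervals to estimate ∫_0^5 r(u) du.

Δu = 1.
Sum = 1·[2.5 + 7 + 14.5 + 25 + 38.5] = 87.5.

87.5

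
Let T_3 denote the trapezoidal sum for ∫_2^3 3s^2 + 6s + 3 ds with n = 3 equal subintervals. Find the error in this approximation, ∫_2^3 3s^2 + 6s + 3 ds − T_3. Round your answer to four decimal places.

Exact integral: ∫_2^3 f(s) ds = 37.
T_3 ≈ 37.055556.
Error ≈ 37 − 37.055556 ≈ -0.0556.

-0.0556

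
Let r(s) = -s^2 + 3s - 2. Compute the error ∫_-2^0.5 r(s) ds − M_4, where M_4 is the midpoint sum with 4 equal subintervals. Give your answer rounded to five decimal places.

Exact integral: ∫_-2^0.5 r(s) ds ≈ -13.3333333.
M_4 ≈ -13.2519531.
Error ≈ -13.3333333 − (-13.2519531) ≈ -0.08138.

-0.08138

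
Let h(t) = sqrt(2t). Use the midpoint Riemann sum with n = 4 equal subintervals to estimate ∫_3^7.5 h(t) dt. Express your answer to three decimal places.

Δt = (7.5 − 3)/4 = 1.125.
Midpoints: 3.5625, 4.6875, 5.8125, 6.9375.
h(3.5625) ≈ 2.669, h(4.6875) ≈ 3.062, h(5.8125) ≈ 3.410, h(6.9375) ≈ 3.725.
Sum = Δt · [h(3.5625) + h(4.6875) + h(5.8125) + h(6.9375)].
Sum ≈ 14.474.

14.474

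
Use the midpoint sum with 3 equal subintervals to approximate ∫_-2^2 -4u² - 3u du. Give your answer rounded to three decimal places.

-18.963

Δu = (2 − (-2))/3 = 4/3.
Midpoints: -4/3, 0, 4/3.
f(-4/3) = -28/9, f(0) = 0, f(4/3) = -100/9.
Sum = Δu · [f(-4/3) + f(0) + f(4/3)].
Sum ≈ -18.963.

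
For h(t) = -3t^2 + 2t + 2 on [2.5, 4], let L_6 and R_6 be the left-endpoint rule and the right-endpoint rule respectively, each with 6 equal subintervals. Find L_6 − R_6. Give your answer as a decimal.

6.5625

L_6 = -32.390625.
R_6 = -38.953125.
L_6 − R_6 = 6.5625.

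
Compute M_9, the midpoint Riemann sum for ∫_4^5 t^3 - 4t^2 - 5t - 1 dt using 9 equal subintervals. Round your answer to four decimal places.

-12.5931

Δt = (5 − 4)/9 = 1/9.
Midpoints: 73/18, 25/6, 77/18, 79/18, 4.5, 83/18, 85/18, 29/6, 89/18.
f(73/18) = -118763/5832, f(25/6) = -4091/216, f(77/18) = -100927/5832, f(79/18) = -90125/5832, f(4.5) = -13.375, f(83/18) = -64513/5832, f(85/18) = -49607/5832, f(29/6) = -1231/216, f(89/18) = -15355/5832.
Sum = Δt · [f(73/18) + f(25/6) + f(77/18) + ...].
Sum ≈ -12.5931.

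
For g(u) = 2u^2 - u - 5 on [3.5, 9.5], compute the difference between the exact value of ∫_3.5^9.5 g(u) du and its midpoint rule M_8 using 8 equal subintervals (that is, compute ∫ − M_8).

Exact integral: ∫_3.5^9.5 g(u) du = 474.
M_8 = 473.4375.
Error = 474 − 473.4375 = 0.5625.

0.5625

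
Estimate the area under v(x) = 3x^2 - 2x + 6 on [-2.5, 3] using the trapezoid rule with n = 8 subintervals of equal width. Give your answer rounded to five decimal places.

74.17480

Δx = (3 − (-2.5))/8 = 0.6875.
v(-2.5) = 29.75, v(-1.8125) = 19.48046875, v(-1.125) = 12.046875, v(-0.4375) = 7.44921875, v(0.25) = 5.6875, v(0.9375) = 6.76171875, v(1.625) = 10.671875, v(2.3125) = 17.41796875, v(3) = 27.
T_8 = (Δx/2)·[v(x_0) + 2v(x_1) + ... + 2v(x_{7}) + v(x_8)].
Sum ≈ 74.17480.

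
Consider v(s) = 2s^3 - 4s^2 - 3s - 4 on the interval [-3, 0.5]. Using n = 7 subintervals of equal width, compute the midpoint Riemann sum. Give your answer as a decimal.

-76.671875

Δs = (0.5 − (-3))/7 = 0.5.
Midpoints: -2.75, -2.25, -1.75, -1.25, -0.75, -0.25, 0.25.
v(-2.75) = -67.59375, v(-2.25) = -40.28125, v(-1.75) = -21.71875, v(-1.25) = -10.40625, v(-0.75) = -4.84375, v(-0.25) = -3.53125, v(0.25) = -4.96875.
Sum = Δs · [v(-2.75) + v(-2.25) + v(-1.75) + ...].
Sum = -76.671875.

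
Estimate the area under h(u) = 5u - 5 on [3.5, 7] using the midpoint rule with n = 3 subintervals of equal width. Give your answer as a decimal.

Δu = (7 − 3.5)/3 = 7/6.
Midpoints: 49/12, 5.25, 77/12.
h(49/12) = 185/12, h(5.25) = 21.25, h(77/12) = 325/12.
Sum = Δu · [h(49/12) + h(5.25) + h(77/12)].
Sum = 74.375.

74.375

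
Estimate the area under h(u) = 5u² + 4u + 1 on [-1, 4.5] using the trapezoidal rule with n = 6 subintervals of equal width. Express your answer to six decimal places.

Δu = (4.5 − (-1))/6 = 11/12.
h(-1) = 2, h(-1/12) = 101/144, h(5/6) = 281/36, h(1.75) = 23.3125, h(8/3) = 425/9, h(43/12) = 11453/144, h(4.5) = 120.25.
T_6 = (Δu/2)·[h(u_0) + 2h(u_1) + ... + 2h(u_{5}) + h(u_6)].
Sum ≈ 201.392940.

201.392940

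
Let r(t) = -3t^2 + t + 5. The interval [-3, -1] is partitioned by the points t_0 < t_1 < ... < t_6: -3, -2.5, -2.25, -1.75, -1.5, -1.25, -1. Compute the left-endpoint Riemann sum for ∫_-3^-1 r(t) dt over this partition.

Subinterval widths: 0.5, 0.25, 0.5, 0.25, 0.25, 0.25.
Left endpoints: -3, -2.5, -2.25, -1.75, -1.5, -1.25.
r(-3) = -25, r(-2.5) = -16.25, r(-2.25) = -12.4375, r(-1.75) = -5.9375, r(-1.5) = -3.25, r(-1.25) = -0.9375.
Sum = Σ Δt_i · r(t_i).
Sum = -25.3125.

-25.3125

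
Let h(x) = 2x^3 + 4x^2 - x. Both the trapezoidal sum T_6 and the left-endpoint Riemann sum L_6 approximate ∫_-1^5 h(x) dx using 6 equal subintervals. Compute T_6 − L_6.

171

T_6 = 484.
L_6 = 313.
T_6 − L_6 = 171.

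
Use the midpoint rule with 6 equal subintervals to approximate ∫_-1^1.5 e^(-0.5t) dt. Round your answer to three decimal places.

2.348

Δt = (1.5 − (-1))/6 = 5/12.
Midpoints: -19/24, -0.375, 1/24, 11/24, 0.875, 31/24.
f(-19/24) ≈ 1.486, f(-0.375) ≈ 1.206, f(1/24) ≈ 0.979, f(11/24) ≈ 0.795, f(0.875) ≈ 0.646, f(31/24) ≈ 0.524.
Sum = Δt · [f(-19/24) + f(-0.375) + f(1/24) + ...].
Sum ≈ 2.348.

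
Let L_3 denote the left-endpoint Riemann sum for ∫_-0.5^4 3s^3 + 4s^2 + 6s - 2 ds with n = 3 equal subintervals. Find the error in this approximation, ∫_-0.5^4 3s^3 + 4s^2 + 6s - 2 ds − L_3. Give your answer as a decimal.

178.453125

Exact integral: ∫_-0.5^4 f(s) ds = 315.703125.
L_3 = 137.25.
Error = 315.703125 − 137.25 = 178.453125.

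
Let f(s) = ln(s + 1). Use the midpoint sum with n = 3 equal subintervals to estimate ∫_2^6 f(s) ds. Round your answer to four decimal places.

Δs = (6 − 2)/3 = 4/3.
Midpoints: 8/3, 4, 16/3.
f(8/3) ≈ 1.2993, f(4) ≈ 1.6094, f(16/3) ≈ 1.8458.
Sum = Δs · [f(8/3) + f(4) + f(16/3)].
Sum ≈ 6.3394.

6.3394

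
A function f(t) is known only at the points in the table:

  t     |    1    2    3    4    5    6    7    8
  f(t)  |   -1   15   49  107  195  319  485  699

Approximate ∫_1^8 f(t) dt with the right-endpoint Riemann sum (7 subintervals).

Δt = 1.
Sum = 1·[15 + 49 + 107 + 195 + 319 + 485 + 699] = 1869.

1869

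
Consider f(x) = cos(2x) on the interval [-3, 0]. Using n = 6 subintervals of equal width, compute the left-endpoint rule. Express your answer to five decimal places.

-0.13782

Δx = (0 − (-3))/6 = 0.5.
Left endpoints: -3, -2.5, -2, -1.5, -1, -0.5.
f(-3) ≈ 0.96017, f(-2.5) ≈ 0.28366, f(-2) ≈ -0.65364, f(-1.5) ≈ -0.98999, f(-1) ≈ -0.41615, f(-0.5) ≈ 0.54030.
Sum = Δx · [f(-3) + f(-2.5) + f(-2) + ...].
Sum ≈ -0.13782.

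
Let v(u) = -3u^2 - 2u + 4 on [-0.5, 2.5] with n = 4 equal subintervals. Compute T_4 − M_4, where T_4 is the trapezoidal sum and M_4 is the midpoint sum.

-1.265625

T_4 = -10.59375.
M_4 = -9.328125.
T_4 − M_4 = -1.265625.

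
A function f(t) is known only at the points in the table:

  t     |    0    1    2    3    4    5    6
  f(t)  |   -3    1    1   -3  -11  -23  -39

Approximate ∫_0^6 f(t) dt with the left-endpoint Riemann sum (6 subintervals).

-38

Δt = 1.
Sum = 1·[(-3) + 1 + 1 + (-3) + (-11) + (-23)] = -38.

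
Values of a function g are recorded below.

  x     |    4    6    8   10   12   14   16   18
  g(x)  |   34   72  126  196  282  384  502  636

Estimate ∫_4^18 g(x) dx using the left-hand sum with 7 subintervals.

Δx = 2.
Sum = 2·[34 + 72 + 126 + 196 + 282 + 384 + 502] = 3192.

3192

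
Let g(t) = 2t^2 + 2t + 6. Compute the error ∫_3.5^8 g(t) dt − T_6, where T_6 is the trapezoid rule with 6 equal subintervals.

Exact integral: ∫_3.5^8 g(t) dt = 391.5.
T_6 = 392.34375.
Error = 391.5 − 392.34375 = -0.84375.

-0.84375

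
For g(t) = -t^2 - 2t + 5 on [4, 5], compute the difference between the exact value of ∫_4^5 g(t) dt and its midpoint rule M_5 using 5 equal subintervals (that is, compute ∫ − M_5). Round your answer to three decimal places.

-0.003

Exact integral: ∫_4^5 g(t) dt ≈ -24.33333.
M_5 = -24.33.
Error ≈ -24.33333 − (-24.33) ≈ -0.003.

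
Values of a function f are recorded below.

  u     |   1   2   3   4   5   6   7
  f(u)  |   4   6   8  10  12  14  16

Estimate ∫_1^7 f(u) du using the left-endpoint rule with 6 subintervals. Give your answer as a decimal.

Δu = 1.
Sum = 1·[4 + 6 + 8 + 10 + 12 + 14] = 54.

54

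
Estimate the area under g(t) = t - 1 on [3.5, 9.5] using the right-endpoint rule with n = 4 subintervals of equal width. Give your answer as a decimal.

37.5

Δt = (9.5 − 3.5)/4 = 1.5.
Right endpoints: 5, 6.5, 8, 9.5.
g(5) = 4, g(6.5) = 5.5, g(8) = 7, g(9.5) = 8.5.
Sum = Δt · [g(5) + g(6.5) + g(8) + g(9.5)].
Sum = 37.5.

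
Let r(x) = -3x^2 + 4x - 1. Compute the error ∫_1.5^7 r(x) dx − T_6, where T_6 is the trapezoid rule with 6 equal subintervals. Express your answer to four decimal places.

Exact integral: ∫_1.5^7 r(x) dx = -251.625.
T_6 ≈ -253.935764.
Error ≈ -251.625 − (-253.935764) ≈ 2.3108.

2.3108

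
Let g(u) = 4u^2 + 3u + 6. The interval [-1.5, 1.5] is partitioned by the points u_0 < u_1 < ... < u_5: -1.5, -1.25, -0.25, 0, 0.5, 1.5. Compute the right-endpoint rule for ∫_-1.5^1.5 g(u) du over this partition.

Subinterval widths: 0.25, 1, 0.25, 0.5, 1.
Right endpoints: -1.25, -0.25, 0, 0.5, 1.5.
g(-1.25) = 8.5, g(-0.25) = 5.5, g(0) = 6, g(0.5) = 8.5, g(1.5) = 19.5.
Sum = Σ Δu_i · g(u_i).
Sum = 32.875.

32.875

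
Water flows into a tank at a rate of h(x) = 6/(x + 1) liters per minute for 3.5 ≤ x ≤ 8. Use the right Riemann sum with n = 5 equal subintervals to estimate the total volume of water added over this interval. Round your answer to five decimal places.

Δx = (8 − 3.5)/5 = 0.9.
Right endpoints: 4.4, 5.3, 6.2, 7.1, 8.
h(4.4) = 10/9, h(5.3) = 20/21, h(6.2) = 5/6, h(7.1) = 20/27, h(8) = 2/3.
Sum = Δx · [h(4.4) + h(5.3) + h(6.2) + h(7.1) + h(8)].
Sum ≈ 3.87381.

3.87381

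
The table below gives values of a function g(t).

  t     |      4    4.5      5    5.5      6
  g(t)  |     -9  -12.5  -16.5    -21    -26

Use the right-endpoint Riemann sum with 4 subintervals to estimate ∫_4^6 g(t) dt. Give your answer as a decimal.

-38

Δt = 0.5.
Sum = 0.5·[(-12.5) + (-16.5) + (-21) + (-26)] = -38.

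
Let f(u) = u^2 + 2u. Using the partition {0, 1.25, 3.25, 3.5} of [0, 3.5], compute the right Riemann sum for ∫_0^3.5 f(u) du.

Subinterval widths: 1.25, 2, 0.25.
Right endpoints: 1.25, 3.25, 3.5.
f(1.25) = 4.0625, f(3.25) = 17.0625, f(3.5) = 19.25.
Sum = Σ Δu_i · f(u_i).
Sum = 44.015625.

44.015625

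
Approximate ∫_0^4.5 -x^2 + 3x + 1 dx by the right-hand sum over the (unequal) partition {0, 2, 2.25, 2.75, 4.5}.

Subinterval widths: 2, 0.25, 0.5, 1.75.
Right endpoints: 2, 2.25, 2.75, 4.5.
f(2) = 3, f(2.25) = 2.6875, f(2.75) = 1.6875, f(4.5) = -5.75.
Sum = Σ Δx_i · f(x_i).
Sum = -2.546875.

-2.546875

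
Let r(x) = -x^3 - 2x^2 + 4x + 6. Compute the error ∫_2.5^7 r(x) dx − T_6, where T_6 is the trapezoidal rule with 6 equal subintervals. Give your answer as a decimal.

6.85546875

Exact integral: ∫_2.5^7 r(x) dx = -696.234375.
T_6 = -703.08984375.
Error = -696.234375 − (-703.08984375) = 6.85546875.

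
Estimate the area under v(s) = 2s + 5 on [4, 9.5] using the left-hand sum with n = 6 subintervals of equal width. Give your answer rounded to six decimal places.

Δs = (9.5 − 4)/6 = 11/12.
Left endpoints: 4, 59/12, 35/6, 6.75, 23/3, 103/12.
v(4) = 13, v(59/12) = 89/6, v(35/6) = 50/3, v(6.75) = 18.5, v(23/3) = 61/3, v(103/12) = 133/6.
Sum = Δs · [v(4) + v(59/12) + v(35/6) + ...].
Sum ≈ 96.708333.

96.708333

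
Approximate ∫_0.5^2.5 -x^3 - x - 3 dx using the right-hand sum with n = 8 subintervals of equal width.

-21.03125

Δx = (2.5 − 0.5)/8 = 0.25.
Right endpoints: 0.75, 1, 1.25, 1.5, 1.75, 2, 2.25, 2.5.
f(0.75) = -4.171875, f(1) = -5, f(1.25) = -6.203125, f(1.5) = -7.875, f(1.75) = -10.109375, f(2) = -13, f(2.25) = -16.640625, f(2.5) = -21.125.
Sum = Δx · [f(0.75) + f(1) + f(1.25) + ...].
Sum = -21.03125.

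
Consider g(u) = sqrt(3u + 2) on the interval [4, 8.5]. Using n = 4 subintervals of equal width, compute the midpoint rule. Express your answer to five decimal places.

Δu = (8.5 − 4)/4 = 1.125.
Midpoints: 4.5625, 5.6875, 6.8125, 7.9375.
g(4.5625) ≈ 3.96074, g(5.6875) ≈ 4.36606, g(6.8125) ≈ 4.73682, g(7.9375) ≈ 5.08060.
Sum = Δu · [g(4.5625) + g(5.6875) + g(6.8125) + g(7.9375)].
Sum ≈ 20.41226.

20.41226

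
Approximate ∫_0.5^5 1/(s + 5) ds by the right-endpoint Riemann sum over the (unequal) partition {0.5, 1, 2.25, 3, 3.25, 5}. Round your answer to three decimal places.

0.555

Subinterval widths: 0.5, 1.25, 0.75, 0.25, 1.75.
Right endpoints: 1, 2.25, 3, 3.25, 5.
f(1) = 1/6, f(2.25) = 4/29, f(3) = 0.125, f(3.25) = 4/33, f(5) = 0.1.
Sum = Σ Δs_i · f(s_i).
Sum ≈ 0.555.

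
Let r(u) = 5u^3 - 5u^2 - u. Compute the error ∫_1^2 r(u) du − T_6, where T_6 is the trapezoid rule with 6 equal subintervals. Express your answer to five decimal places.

Exact integral: ∫_1^2 r(u) du ≈ 5.5833333.
T_6 ≈ 5.6643519.
Error ≈ 5.5833333 − 5.6643519 ≈ -0.08102.

-0.08102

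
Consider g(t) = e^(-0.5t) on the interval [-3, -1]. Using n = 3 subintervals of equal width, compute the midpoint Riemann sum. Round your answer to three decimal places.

Δt = (-1 − (-3))/3 = 2/3.
Midpoints: -8/3, -2, -4/3.
g(-8/3) ≈ 3.794, g(-2) ≈ 2.718, g(-4/3) ≈ 1.948.
Sum = Δt · [g(-8/3) + g(-2) + g(-4/3)].
Sum ≈ 5.640.

5.640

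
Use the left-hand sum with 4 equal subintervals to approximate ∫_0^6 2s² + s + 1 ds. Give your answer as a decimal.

114

Δs = (6 − 0)/4 = 1.5.
Left endpoints: 0, 1.5, 3, 4.5.
f(0) = 1, f(1.5) = 7, f(3) = 22, f(4.5) = 46.
Sum = Δs · [f(0) + f(1.5) + f(3) + f(4.5)].
Sum = 114.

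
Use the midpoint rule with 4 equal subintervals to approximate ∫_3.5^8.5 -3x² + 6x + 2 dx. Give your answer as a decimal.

-379.296875

Δx = (8.5 − 3.5)/4 = 1.25.
Midpoints: 4.125, 5.375, 6.625, 7.875.
f(4.125) = -24.296875, f(5.375) = -52.421875, f(6.625) = -89.921875, f(7.875) = -136.796875.
Sum = Δx · [f(4.125) + f(5.375) + f(6.625) + f(7.875)].
Sum = -379.296875.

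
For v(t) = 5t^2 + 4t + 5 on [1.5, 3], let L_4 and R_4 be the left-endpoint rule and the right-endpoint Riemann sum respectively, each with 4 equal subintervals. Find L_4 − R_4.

-14.90625

L_4 = 53.09765625.
R_4 = 68.00390625.
L_4 − R_4 = -14.90625.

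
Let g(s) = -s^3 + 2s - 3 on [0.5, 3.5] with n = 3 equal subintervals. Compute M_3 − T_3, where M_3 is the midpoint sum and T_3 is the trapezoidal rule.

M_3 = -33.
T_3 = -37.5.
M_3 − T_3 = 4.5.

4.5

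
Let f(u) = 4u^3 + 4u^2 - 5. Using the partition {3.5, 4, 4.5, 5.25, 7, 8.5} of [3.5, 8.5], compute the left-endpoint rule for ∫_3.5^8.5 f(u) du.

4137.234375

Subinterval widths: 0.5, 0.5, 0.75, 1.75, 1.5.
Left endpoints: 3.5, 4, 4.5, 5.25, 7.
f(3.5) = 215.5, f(4) = 315, f(4.5) = 440.5, f(5.25) = 684.0625, f(7) = 1563.
Sum = Σ Δu_i · f(u_i).
Sum = 4137.234375.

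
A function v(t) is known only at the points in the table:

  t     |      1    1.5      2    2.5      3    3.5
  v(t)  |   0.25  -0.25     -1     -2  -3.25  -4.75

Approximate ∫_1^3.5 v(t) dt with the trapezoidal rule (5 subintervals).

-4.375

Δt = 0.5.
T_5 = (0.5/2)·[0.25 + 2·(-0.25) + 2·(-1) + 2·(-2) + 2·(-3.25) + (-4.75)] = -4.375.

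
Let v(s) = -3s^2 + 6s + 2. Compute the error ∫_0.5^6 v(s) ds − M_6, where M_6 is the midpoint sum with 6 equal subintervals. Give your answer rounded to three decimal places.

Exact integral: ∫_0.5^6 v(s) ds = -97.625.
M_6 ≈ -96.46962.
Error ≈ -97.625 − (-96.46962) ≈ -1.155.

-1.155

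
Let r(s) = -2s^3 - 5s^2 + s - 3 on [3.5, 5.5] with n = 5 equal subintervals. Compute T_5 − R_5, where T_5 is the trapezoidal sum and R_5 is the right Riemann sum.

67

T_5 = -587.04.
R_5 = -654.04.
T_5 − R_5 = 67.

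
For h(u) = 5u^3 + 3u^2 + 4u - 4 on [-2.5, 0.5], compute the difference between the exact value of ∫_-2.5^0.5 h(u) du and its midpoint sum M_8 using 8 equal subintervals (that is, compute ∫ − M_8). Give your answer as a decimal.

-0.421875

Exact integral: ∫_-2.5^0.5 h(u) du = -57.
M_8 = -56.578125.
Error = -57 − (-56.578125) = -0.421875.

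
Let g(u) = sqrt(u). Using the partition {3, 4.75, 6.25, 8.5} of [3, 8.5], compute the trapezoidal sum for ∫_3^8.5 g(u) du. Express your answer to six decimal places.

Subinterval widths: 1.75, 1.5, 2.25.
g(3) ≈ 1.732051, g(4.75) ≈ 2.179449, g(6.25) ≈ 2.500000, g(8.5) ≈ 2.915476.
On each subinterval the trapezoid contributes (Δu_i/2)·[g(u_{i-1}) + g(u_i)].
Sum ≈ 13.024560.

13.024560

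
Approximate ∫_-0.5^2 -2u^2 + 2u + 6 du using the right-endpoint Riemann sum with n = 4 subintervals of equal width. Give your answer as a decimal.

12.2265625

Δu = (2 − (-0.5))/4 = 0.625.
Right endpoints: 0.125, 0.75, 1.375, 2.
f(0.125) = 6.21875, f(0.75) = 6.375, f(1.375) = 4.96875, f(2) = 2.
Sum = Δu · [f(0.125) + f(0.75) + f(1.375) + f(2)].
Sum = 12.2265625.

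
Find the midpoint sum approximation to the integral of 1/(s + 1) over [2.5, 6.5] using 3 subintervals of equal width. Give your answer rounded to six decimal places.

0.757546

Δs = (6.5 − 2.5)/3 = 4/3.
Midpoints: 19/6, 4.5, 35/6.
f(19/6) = 0.24, f(4.5) = 2/11, f(35/6) = 6/41.
Sum = Δs · [f(19/6) + f(4.5) + f(35/6)].
Sum ≈ 0.757546.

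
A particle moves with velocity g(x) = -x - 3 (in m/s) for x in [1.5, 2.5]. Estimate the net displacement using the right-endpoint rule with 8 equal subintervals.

Δx = (2.5 − 1.5)/8 = 0.125.
Right endpoints: 1.625, 1.75, 1.875, 2, 2.125, 2.25, 2.375, 2.5.
g(1.625) = -4.625, g(1.75) = -4.75, g(1.875) = -4.875, g(2) = -5, g(2.125) = -5.125, g(2.25) = -5.25, g(2.375) = -5.375, g(2.5) = -5.5.
Sum = Δx · [g(1.625) + g(1.75) + g(1.875) + ...].
Sum = -5.0625.

-5.0625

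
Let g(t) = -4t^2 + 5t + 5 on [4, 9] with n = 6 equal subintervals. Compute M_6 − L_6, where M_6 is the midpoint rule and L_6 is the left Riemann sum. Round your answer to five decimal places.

-94.44444

M_6 ≈ -698.0092593.
L_6 ≈ -603.5648148.
M_6 − L_6 ≈ -94.44444.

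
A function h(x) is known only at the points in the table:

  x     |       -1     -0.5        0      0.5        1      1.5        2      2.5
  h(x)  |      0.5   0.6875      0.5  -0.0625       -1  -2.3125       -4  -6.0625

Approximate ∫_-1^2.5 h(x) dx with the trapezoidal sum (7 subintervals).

-4.484375

Δx = 0.5.
T_7 = (0.5/2)·[0.5 + 2·0.6875 + 2·0.5 + 2·(-0.0625) + 2·(-1) + 2·(-2.3125) + 2·(-4) + (-6.0625)] = -4.484375.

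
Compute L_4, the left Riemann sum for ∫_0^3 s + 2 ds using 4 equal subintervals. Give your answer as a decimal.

Δs = (3 − 0)/4 = 0.75.
Left endpoints: 0, 0.75, 1.5, 2.25.
f(0) = 2, f(0.75) = 2.75, f(1.5) = 3.5, f(2.25) = 4.25.
Sum = Δs · [f(0) + f(0.75) + f(1.5) + f(2.25)].
Sum = 9.375.

9.375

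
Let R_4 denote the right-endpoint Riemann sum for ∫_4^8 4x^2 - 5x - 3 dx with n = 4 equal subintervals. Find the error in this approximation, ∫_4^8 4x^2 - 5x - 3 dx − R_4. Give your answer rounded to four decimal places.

-88.6667

Exact integral: ∫_4^8 f(x) dx ≈ 465.333333.
R_4 = 554.
Error ≈ 465.333333 − 554 ≈ -88.6667.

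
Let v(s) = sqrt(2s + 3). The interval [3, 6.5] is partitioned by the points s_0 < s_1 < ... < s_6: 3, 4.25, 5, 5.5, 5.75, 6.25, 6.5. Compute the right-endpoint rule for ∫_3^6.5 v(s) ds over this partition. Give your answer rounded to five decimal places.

Subinterval widths: 1.25, 0.75, 0.5, 0.25, 0.5, 0.25.
Right endpoints: 4.25, 5, 5.5, 5.75, 6.25, 6.5.
v(4.25) ≈ 3.39116, v(5) ≈ 3.60555, v(5.5) ≈ 3.74166, v(5.75) ≈ 3.80789, v(6.25) ≈ 3.93700, v(6.5) ≈ 4.00000.
Sum = Σ Δs_i · v(s_i).
Sum ≈ 12.73442.

12.73442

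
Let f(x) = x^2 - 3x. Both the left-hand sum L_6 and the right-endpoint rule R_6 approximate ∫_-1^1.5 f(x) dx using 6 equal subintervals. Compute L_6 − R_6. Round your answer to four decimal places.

2.6042

L_6 ≈ 0.957755.
R_6 ≈ -1.646412.
L_6 − R_6 ≈ 2.6042.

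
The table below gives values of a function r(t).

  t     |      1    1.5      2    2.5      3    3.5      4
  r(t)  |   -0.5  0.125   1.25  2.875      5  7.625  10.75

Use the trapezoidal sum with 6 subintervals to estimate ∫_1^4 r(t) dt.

11

Δt = 0.5.
T_6 = (0.5/2)·[(-0.5) + 2·0.125 + 2·1.25 + 2·2.875 + 2·5 + 2·7.625 + 10.75] = 11.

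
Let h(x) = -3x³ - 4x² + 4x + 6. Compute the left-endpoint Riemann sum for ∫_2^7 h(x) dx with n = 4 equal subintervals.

-1445.234375

Δx = (7 − 2)/4 = 1.25.
Left endpoints: 2, 3.25, 4.5, 5.75.
h(2) = -26, h(3.25) = -126.234375, h(4.5) = -330.375, h(5.75) = -673.578125.
Sum = Δx · [h(2) + h(3.25) + h(4.5) + h(5.75)].
Sum = -1445.234375.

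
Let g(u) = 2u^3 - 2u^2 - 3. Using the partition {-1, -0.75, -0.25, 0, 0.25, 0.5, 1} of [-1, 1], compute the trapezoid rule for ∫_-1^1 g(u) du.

Subinterval widths: 0.25, 0.5, 0.25, 0.25, 0.25, 0.5.
g(-1) = -7, g(-0.75) = -4.96875, g(-0.25) = -3.15625, g(0) = -3, g(0.25) = -3.09375, g(0.5) = -3.25, g(1) = -3.
On each subinterval the trapezoid contributes (Δu_i/2)·[g(u_{i-1}) + g(u_i)].
Sum = -7.4140625.

-7.4140625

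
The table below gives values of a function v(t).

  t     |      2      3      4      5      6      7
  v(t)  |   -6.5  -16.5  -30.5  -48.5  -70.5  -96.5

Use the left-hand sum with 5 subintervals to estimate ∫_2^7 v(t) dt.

-172.5

Δt = 1.
Sum = 1·[(-6.5) + (-16.5) + (-30.5) + (-48.5) + (-70.5)] = -172.5.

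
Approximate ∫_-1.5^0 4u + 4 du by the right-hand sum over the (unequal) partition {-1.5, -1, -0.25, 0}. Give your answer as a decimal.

Subinterval widths: 0.5, 0.75, 0.25.
Right endpoints: -1, -0.25, 0.
f(-1) = 0, f(-0.25) = 3, f(0) = 4.
Sum = Σ Δu_i · f(u_i).
Sum = 3.25.

3.25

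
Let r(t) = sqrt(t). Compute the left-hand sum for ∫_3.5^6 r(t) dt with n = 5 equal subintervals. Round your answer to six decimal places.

5.286712

Δt = (6 − 3.5)/5 = 0.5.
Left endpoints: 3.5, 4, 4.5, 5, 5.5.
r(3.5) ≈ 1.870829, r(4) ≈ 2.000000, r(4.5) ≈ 2.121320, r(5) ≈ 2.236068, r(5.5) ≈ 2.345208.
Sum = Δt · [r(3.5) + r(4) + r(4.5) + r(5) + r(5.5)].
Sum ≈ 5.286712.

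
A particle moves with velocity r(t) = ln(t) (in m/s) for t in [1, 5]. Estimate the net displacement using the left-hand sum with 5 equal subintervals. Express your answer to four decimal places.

3.3617

Δt = (5 − 1)/5 = 0.8.
Left endpoints: 1, 1.8, 2.6, 3.4, 4.2.
r(1) ≈ 0.0000, r(1.8) ≈ 0.5878, r(2.6) ≈ 0.9555, r(3.4) ≈ 1.2238, r(4.2) ≈ 1.4351.
Sum = Δt · [r(1) + r(1.8) + r(2.6) + r(3.4) + r(4.2)].
Sum ≈ 3.3617.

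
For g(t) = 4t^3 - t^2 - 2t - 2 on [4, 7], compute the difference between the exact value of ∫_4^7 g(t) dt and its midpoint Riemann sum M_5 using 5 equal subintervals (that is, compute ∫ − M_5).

5.85

Exact integral: ∫_4^7 g(t) dt = 2013.
M_5 = 2007.15.
Error = 2013 − 2007.15 = 5.85.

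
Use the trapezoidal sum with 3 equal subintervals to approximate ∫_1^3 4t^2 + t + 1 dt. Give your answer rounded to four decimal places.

41.2593

Δt = (3 − 1)/3 = 2/3.
f(1) = 6, f(5/3) = 124/9, f(7/3) = 226/9, f(3) = 40.
T_3 = (Δt/2)·[f(t_0) + 2f(t_1) + 2f(t_2) + f(t_3)].
Sum ≈ 41.2593.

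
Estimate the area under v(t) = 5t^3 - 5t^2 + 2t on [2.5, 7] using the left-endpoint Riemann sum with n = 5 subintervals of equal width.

1845.3375

Δt = (7 − 2.5)/5 = 0.9.
Left endpoints: 2.5, 3.4, 4.3, 5.2, 6.1.
v(2.5) = 51.875, v(3.4) = 145.52, v(4.3) = 313.685, v(5.2) = 578.24, v(6.1) = 961.055.
Sum = Δt · [v(2.5) + v(3.4) + v(4.3) + v(5.2) + v(6.1)].
Sum = 1845.3375.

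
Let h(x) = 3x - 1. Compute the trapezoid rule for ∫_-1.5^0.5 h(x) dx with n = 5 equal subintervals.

-5

Δx = (0.5 − (-1.5))/5 = 0.4.
h(-1.5) = -5.5, h(-1.1) = -4.3, h(-0.7) = -3.1, h(-0.3) = -1.9, h(0.1) = -0.7, h(0.5) = 0.5.
T_5 = (Δx/2)·[h(x_0) + 2h(x_1) + ... + 2h(x_{4}) + h(x_5)].
Sum = -5.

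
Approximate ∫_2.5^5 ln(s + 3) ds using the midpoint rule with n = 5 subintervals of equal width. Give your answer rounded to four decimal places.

4.7600

Δs = (5 − 2.5)/5 = 0.5.
Midpoints: 2.75, 3.25, 3.75, 4.25, 4.75.
f(2.75) ≈ 1.7492, f(3.25) ≈ 1.8326, f(3.75) ≈ 1.9095, f(4.25) ≈ 1.9810, f(4.75) ≈ 2.0477.
Sum = Δs · [f(2.75) + f(3.25) + f(3.75) + f(4.25) + f(4.75)].
Sum ≈ 4.7600.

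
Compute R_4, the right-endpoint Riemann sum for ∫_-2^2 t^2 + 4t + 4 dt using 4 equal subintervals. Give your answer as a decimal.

Δt = (2 − (-2))/4 = 1.
Right endpoints: -1, 0, 1, 2.
f(-1) = 1, f(0) = 4, f(1) = 9, f(2) = 16.
Sum = Δt · [f(-1) + f(0) + f(1) + f(2)].
Sum = 30.

30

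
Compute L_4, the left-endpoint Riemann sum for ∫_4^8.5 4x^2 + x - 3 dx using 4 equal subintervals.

622.828125

Δx = (8.5 − 4)/4 = 1.125.
Left endpoints: 4, 5.125, 6.25, 7.375.
f(4) = 65, f(5.125) = 107.1875, f(6.25) = 159.5, f(7.375) = 221.9375.
Sum = Δx · [f(4) + f(5.125) + f(6.25) + f(7.375)].
Sum = 622.828125.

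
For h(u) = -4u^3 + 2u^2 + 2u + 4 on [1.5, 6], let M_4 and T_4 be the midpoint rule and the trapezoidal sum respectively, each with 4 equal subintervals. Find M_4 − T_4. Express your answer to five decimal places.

M_4 ≈ -1077.0292969.
T_4 = -1138.25390625.
M_4 − T_4 ≈ 61.22461.

61.22461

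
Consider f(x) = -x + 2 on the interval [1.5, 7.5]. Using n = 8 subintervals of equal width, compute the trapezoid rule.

Δx = (7.5 − 1.5)/8 = 0.75.
f(1.5) = 0.5, f(2.25) = -0.25, f(3) = -1, f(3.75) = -1.75, f(4.5) = -2.5, f(5.25) = -3.25, f(6) = -4, f(6.75) = -4.75, f(7.5) = -5.5.
T_8 = (Δx/2)·[f(x_0) + 2f(x_1) + ... + 2f(x_{7}) + f(x_8)].
Sum = -15.

-15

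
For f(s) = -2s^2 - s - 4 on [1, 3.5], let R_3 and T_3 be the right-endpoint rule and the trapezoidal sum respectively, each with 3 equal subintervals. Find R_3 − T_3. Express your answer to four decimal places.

R_3 ≈ -54.537037.
T_3 ≈ -44.120370.
R_3 − T_3 ≈ -10.4167.

-10.4167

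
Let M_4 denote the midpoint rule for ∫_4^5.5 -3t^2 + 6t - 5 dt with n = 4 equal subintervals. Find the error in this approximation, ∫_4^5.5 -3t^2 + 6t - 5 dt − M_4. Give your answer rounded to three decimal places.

Exact integral: ∫_4^5.5 f(t) dt = -67.125.
M_4 ≈ -67.07227.
Error ≈ -67.125 − (-67.07227) ≈ -0.053.

-0.053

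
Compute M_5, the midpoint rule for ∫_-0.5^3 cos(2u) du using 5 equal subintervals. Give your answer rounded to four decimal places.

Δu = (3 − (-0.5))/5 = 0.7.
Midpoints: -0.15, 0.55, 1.25, 1.95, 2.65.
f(-0.15) ≈ 0.9553, f(0.55) ≈ 0.4536, f(1.25) ≈ -0.8011, f(1.95) ≈ -0.7259, f(2.65) ≈ 0.5544.
Sum = Δu · [f(-0.15) + f(0.55) + f(1.25) + f(1.95) + f(2.65)].
Sum ≈ 0.3054.

0.3054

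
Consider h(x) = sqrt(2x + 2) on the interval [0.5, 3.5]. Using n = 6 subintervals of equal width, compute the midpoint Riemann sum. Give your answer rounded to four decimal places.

7.2705

Δx = (3.5 − 0.5)/6 = 0.5.
Midpoints: 0.75, 1.25, 1.75, 2.25, 2.75, 3.25.
h(0.75) ≈ 1.8708, h(1.25) ≈ 2.1213, h(1.75) ≈ 2.3452, h(2.25) ≈ 2.5495, h(2.75) ≈ 2.7386, h(3.25) ≈ 2.9155.
Sum = Δx · [h(0.75) + h(1.25) + h(1.75) + ...].
Sum ≈ 7.2705.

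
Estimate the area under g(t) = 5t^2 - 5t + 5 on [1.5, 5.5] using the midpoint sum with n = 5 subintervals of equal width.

220.6

Δt = (5.5 − 1.5)/5 = 0.8.
Midpoints: 1.9, 2.7, 3.5, 4.3, 5.1.
g(1.9) = 13.55, g(2.7) = 27.95, g(3.5) = 48.75, g(4.3) = 75.95, g(5.1) = 109.55.
Sum = Δt · [g(1.9) + g(2.7) + g(3.5) + g(4.3) + g(5.1)].
Sum = 220.6.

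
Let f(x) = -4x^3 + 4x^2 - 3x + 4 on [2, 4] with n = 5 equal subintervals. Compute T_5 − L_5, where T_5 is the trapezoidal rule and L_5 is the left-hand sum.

-36.4

T_5 = -177.04.
L_5 = -140.64.
T_5 − L_5 = -36.4.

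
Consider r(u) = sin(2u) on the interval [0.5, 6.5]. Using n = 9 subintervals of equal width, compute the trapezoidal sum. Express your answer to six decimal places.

-0.155535

Δu = (6.5 − 0.5)/9 = 2/3.
r(0.5) ≈ 0.841471, r(7/6) ≈ 0.723086, r(11/6) ≈ -0.501277, r(2.5) ≈ -0.958924, r(19/6) ≈ 0.050127, r(23/6) ≈ 0.982508, r(4.5) ≈ 0.412118, r(31/6) ≈ -0.788616, r(35/6) ≈ -0.783143, r(6.5) ≈ 0.420167.
T_9 = (Δu/2)·[r(u_0) + 2r(u_1) + ... + 2r(u_{8}) + r(u_9)].
Sum ≈ -0.155535.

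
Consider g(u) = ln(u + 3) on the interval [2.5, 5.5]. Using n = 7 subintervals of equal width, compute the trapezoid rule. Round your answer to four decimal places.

Δu = (5.5 − 2.5)/7 = 3/7.
g(2.5) ≈ 1.7047, g(41/14) ≈ 1.7798, g(47/14) ≈ 1.8496, g(53/14) ≈ 1.9148, g(59/14) ≈ 1.9761, g(65/14) ≈ 2.0338, g(71/14) ≈ 2.0883, g(5.5) ≈ 2.1401.
T_7 = (Δu/2)·[g(u_0) + 2g(u_1) + ... + 2g(u_{6}) + g(u_7)].
Sum ≈ 5.8135.

5.8135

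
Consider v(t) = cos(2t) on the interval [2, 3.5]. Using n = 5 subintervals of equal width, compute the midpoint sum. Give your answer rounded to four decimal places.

0.7176

Δt = (3.5 − 2)/5 = 0.3.
Midpoints: 2.15, 2.45, 2.75, 3.05, 3.35.
v(2.15) ≈ -0.4008, v(2.45) ≈ 0.1865, v(2.75) ≈ 0.7087, v(3.05) ≈ 0.9833, v(3.35) ≈ 0.9144.
Sum = Δt · [v(2.15) + v(2.45) + v(2.75) + v(3.05) + v(3.35)].
Sum ≈ 0.7176.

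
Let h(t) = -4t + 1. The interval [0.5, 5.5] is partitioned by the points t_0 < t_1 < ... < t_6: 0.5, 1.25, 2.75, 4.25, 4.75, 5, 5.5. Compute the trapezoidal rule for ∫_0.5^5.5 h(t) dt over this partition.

-55

Subinterval widths: 0.75, 1.5, 1.5, 0.5, 0.25, 0.5.
h(0.5) = -1, h(1.25) = -4, h(2.75) = -10, h(4.25) = -16, h(4.75) = -18, h(5) = -19, h(5.5) = -21.
On each subinterval the trapezoid contributes (Δt_i/2)·[h(t_{i-1}) + h(t_i)].
Sum = -55.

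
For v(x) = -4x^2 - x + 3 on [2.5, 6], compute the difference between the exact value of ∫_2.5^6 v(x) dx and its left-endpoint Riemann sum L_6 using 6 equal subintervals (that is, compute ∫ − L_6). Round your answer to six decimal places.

-34.935185

Exact integral: ∫_2.5^6 v(x) dx ≈ -271.54166667.
L_6 ≈ -236.60648148.
Error ≈ -271.54166667 − (-236.60648148) ≈ -34.935185.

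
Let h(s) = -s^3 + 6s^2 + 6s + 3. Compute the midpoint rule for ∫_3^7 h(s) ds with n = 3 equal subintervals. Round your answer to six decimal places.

Δs = (7 − 3)/3 = 4/3.
Midpoints: 11/3, 5, 19/3.
h(11/3) = 1522/27, h(5) = 58, h(19/3) = 746/27.
Sum = Δs · [h(11/3) + h(5) + h(19/3)].
Sum ≈ 189.333333.

189.333333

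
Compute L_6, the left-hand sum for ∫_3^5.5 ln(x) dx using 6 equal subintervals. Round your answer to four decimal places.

3.4518

Δx = (5.5 − 3)/6 = 5/12.
Left endpoints: 3, 41/12, 23/6, 4.25, 14/3, 61/12.
f(3) ≈ 1.0986, f(41/12) ≈ 1.2287, f(23/6) ≈ 1.3437, f(4.25) ≈ 1.4469, f(14/3) ≈ 1.5404, f(61/12) ≈ 1.6260.
Sum = Δx · [f(3) + f(41/12) + f(23/6) + ...].
Sum ≈ 3.4518.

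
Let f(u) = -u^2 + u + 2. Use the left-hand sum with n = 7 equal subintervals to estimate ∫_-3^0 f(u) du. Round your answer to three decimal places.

-10.163

Δu = (0 − (-3))/7 = 3/7.
Left endpoints: -3, -18/7, -15/7, -12/7, -9/7, -6/7, -3/7.
f(-3) = -10, f(-18/7) = -352/49, f(-15/7) = -232/49, f(-12/7) = -130/49, f(-9/7) = -46/49, f(-6/7) = 20/49, f(-3/7) = 68/49.
Sum = Δu · [f(-3) + f(-18/7) + f(-15/7) + ...].
Sum ≈ -10.163.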